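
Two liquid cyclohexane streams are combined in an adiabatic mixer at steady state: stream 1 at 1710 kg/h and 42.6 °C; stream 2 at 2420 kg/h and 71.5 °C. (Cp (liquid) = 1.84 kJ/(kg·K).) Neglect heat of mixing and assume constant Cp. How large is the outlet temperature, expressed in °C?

Adiabatic, steady state ⇒ Σ ṁᵢCp,ᵢ(T_out − Tᵢ) = 0
T_out = Σ ṁᵢCp,ᵢTᵢ / Σ ṁᵢCp,ᵢ
      = 452410 / 7599.2 = 59.534 °C

T_out = 59.5 °C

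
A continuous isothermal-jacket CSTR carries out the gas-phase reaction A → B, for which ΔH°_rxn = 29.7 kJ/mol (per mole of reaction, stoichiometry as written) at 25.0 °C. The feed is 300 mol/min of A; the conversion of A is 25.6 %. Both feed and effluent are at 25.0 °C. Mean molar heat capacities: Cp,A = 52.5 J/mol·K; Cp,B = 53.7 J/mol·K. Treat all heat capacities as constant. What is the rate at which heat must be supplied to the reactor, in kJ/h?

Q_in = 137000 kJ/h

Extent of reaction ξ = 0.256 × 300 = 76.8 mol/min
Reaction term: ξ·ΔH°_rxn = 76.8 × 29.7 = 2281 kJ/min
Q = ΔH = 2281 kJ/min = 38.016 kW
Heat supplied = 136860 kJ/h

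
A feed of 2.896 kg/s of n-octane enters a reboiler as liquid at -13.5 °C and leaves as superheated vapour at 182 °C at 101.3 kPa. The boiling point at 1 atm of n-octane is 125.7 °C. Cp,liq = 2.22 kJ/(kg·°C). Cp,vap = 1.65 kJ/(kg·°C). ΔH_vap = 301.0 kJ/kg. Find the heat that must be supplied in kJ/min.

liquid -13.5→125.7 °C: 309.02 kJ/kg
vaporisation at 125.7 °C: 301 kJ/kg
vapour 125.7→182 °C: 92.895 kJ/kg
Δh = 309.02 + 301 + 92.895 = 702.92 kJ/kg
Q = ṁ·Δh = 2.896 kg/s × 702.92 kJ/kg = 2035.7 kJ/s
|Q| = 2035.7 kW = 122140 kJ/min

Q = 122000 kJ/min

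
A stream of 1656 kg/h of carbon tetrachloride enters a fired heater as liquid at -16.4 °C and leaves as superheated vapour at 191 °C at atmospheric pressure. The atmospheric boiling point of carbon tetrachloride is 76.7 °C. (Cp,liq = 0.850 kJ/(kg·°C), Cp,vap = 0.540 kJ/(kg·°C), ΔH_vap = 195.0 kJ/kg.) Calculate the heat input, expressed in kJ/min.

liquid -16.4→76.7 °C: 79.135 kJ/kg
vaporisation at 76.7 °C: 195 kJ/kg
vapour 76.7→191 °C: 61.722 kJ/kg
Δh = 79.135 + 195 + 61.722 = 335.86 kJ/kg
Q = ṁ·Δh = 1656 kg/h × 335.86 kJ/kg = 556180 kJ/h
|Q| = 154.49 kW = 9269.7 kJ/min

Q = 9270 kJ/min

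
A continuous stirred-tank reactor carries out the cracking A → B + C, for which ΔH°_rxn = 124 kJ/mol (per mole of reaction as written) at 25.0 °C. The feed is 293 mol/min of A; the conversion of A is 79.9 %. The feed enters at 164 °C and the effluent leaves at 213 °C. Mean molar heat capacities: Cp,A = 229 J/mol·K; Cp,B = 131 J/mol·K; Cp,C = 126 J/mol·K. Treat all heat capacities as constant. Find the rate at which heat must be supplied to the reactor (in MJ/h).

Q_in = 2010 MJ/h

Extent of reaction ξ = 0.799 × 293 = 234.11 mol/min
Reaction term: ξ·ΔH°_rxn = 234.11 × 124 = 29029 kJ/min
Sensible, feed 164→25 °C: -9326.5 kJ/min
Outlet flows (mol/min): A 58.893, B 234.11, C 234.11
Sensible, products 25→213 °C: 13847 kJ/min
Q = ΔH = 33549 kJ/min = 559.16 kW
Heat supplied = 2013 MJ/h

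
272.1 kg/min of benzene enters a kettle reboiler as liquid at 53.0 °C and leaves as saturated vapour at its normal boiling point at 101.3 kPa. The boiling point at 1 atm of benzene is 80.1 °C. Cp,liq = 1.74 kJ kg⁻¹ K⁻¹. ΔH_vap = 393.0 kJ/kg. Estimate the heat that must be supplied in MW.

liquid 53.0→80.1 °C: 47.154 kJ/kg
vaporisation at 80.1 °C: 393 kJ/kg
Δh = 47.154 + 393 = 440.15 kJ/kg
Q = ṁ·Δh = 272.1 kg/min × 440.15 kJ/kg = 119770 kJ/min
|Q| = 1996.1 kW = 1.9961 MW

Q = 2.00 MW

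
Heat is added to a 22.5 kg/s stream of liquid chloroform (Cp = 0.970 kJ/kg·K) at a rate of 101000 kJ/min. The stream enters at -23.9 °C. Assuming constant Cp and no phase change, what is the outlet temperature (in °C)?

T_out = 53.2 °C

Q = 101000 kJ/min = 1683.3 kJ/s
ΔT = Q/(ṁ·Cp) = 1683.3/(22.5×0.970) = 77.129 K
T_out = -23.9 + 77.129 = 53.229 °C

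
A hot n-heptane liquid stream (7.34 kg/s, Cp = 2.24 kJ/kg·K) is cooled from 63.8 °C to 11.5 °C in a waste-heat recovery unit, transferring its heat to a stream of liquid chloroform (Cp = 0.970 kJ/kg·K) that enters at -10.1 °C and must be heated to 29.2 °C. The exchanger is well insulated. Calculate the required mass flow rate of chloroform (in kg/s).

ṁ_c = 22.6 kg/s

Heat released by hot stream: Q = 7.34 × 2.24 × (63.8 − 11.5) = 859.9 kJ/s
Energy balance on cold side (adiabatic exchanger): Q = ṁ_c·Cp_c·(T_c,out − T_c,in)
ṁ_c = 859.9 / [0.970 × (29.2 − -10.1)] = 22.557 kg/s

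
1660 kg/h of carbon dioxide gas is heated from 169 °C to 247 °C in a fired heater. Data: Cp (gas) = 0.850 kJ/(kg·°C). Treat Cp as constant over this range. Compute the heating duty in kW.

Q = 30.6 kW

Q = ṁ·Cp·ΔT = 1660 × 0.850 × (247 − 169) = 110060 kJ/h
Converting: 110060 / 3600 s = 30.572 kW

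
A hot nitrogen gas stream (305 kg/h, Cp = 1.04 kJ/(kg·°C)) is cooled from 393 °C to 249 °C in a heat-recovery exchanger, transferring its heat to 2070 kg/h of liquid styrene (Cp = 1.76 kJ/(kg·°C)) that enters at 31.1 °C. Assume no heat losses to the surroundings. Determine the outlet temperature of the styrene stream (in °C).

T_c,out = 43.6 °C

Heat released by hot stream: Q = 305 × 1.04 × (393 − 249) = 45677 kJ/h
Energy balance on cold side (adiabatic exchanger): Q = ṁ_c·Cp_c·(T_c,out − T_c,in)
T_c,out = 31.1 + 45677/(2070 × 1.76) = 43.638 °C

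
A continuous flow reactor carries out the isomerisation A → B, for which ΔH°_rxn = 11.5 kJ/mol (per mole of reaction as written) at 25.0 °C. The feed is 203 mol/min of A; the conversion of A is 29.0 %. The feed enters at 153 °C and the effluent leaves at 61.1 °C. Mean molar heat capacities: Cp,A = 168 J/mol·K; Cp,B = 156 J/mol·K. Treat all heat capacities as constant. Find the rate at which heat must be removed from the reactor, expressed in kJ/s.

Q_out = 41.4 kJ/s

Extent of reaction ξ = 0.290 × 203 = 58.87 mol/min
Reaction term: ξ·ΔH°_rxn = 58.87 × 11.5 = 677 kJ/min
Sensible, feed 153→25 °C: -4365.3 kJ/min
Outlet flows (mol/min): A 144.13, B 58.87
Sensible, products 25→61.1 °C: 1205.7 kJ/min
Q = ΔH = -2482.7 kJ/min = -41.378 kW
Heat removed = 41.378 kJ/s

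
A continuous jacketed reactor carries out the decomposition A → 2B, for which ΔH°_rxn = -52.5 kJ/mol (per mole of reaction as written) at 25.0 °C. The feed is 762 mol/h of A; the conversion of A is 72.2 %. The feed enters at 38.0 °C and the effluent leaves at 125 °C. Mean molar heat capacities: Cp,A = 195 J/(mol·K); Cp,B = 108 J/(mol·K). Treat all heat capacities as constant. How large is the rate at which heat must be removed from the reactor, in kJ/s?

Q_out = 4.11 kJ/s

Extent of reaction ξ = 0.722 × 762 = 550.16 mol/h
Reaction term: ξ·ΔH°_rxn = 550.16 × -52.5 = -28884 kJ/h
Sensible, feed 38.0→25 °C: -1931.7 kJ/h
Outlet flows (mol/h): A 211.84, B 1100.3
Sensible, products 25→125 °C: 16014 kJ/h
Q = ΔH = -14801 kJ/h = -4.1114 kW
Heat removed = 4.1114 kJ/s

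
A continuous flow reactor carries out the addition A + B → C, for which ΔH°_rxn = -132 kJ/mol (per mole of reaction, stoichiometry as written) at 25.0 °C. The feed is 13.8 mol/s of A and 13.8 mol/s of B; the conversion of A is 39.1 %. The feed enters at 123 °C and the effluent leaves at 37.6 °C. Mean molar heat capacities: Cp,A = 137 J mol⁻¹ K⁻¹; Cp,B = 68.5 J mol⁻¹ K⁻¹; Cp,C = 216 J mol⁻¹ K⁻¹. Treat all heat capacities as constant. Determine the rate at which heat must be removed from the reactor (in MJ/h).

Q_out = 3430 MJ/h

Extent of reaction ξ = 0.391 × 13.8 = 5.3958 mol/s
Reaction term: ξ·ΔH°_rxn = 5.3958 × -132 = -712.25 kJ/s
Sensible, feed 123→25 °C: -277.92 kJ/s
Outlet flows (mol/s): A 8.4042, B 8.4042, C 5.3958
Sensible, products 25→37.6 °C: 36.446 kJ/s
Q = ΔH = -953.72 kJ/s = -953.72 kW
Heat removed = 3433.4 MJ/h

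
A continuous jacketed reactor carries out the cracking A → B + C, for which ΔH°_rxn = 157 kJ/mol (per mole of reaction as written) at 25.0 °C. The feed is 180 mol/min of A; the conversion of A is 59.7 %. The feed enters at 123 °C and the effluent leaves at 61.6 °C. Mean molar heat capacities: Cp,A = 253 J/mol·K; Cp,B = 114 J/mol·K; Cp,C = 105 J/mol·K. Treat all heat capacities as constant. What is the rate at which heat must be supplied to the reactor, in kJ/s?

Extent of reaction ξ = 0.597 × 180 = 107.46 mol/min
Reaction term: ξ·ΔH°_rxn = 107.46 × 157 = 16871 kJ/min
Sensible, feed 123→25 °C: -4462.9 kJ/min
Outlet flows (mol/min): A 72.54, B 107.46, C 107.46
Sensible, products 25→61.6 °C: 1533 kJ/min
Q = ΔH = 13941 kJ/min = 232.36 kW
Heat supplied = 232.36 kJ/s

Q_in = 232 kJ/s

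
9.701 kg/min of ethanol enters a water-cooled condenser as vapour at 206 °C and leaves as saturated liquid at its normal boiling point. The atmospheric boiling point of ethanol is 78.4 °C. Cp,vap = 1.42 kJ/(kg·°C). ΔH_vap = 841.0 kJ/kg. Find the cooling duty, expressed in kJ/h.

vapour 206→78.4 °C: -181.19 kJ/kg
condensation at 78.4 °C: -841 kJ/kg
Δh = -181.19 + -841 = -1022.2 kJ/kg
Q = ṁ·Δh = 9.701 kg/min × -1022.2 kJ/kg = -9916.3 kJ/min
|Q| = 165.27 kW = 594980 kJ/h

Q_c = 595000 kJ/h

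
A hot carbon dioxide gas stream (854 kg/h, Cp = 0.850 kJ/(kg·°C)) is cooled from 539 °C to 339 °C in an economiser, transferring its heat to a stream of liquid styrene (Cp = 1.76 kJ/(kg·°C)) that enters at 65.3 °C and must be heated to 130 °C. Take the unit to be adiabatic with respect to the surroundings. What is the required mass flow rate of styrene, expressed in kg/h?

ṁ_c = 1270 kg/h

Heat released by hot stream: Q = 854 × 0.850 × (539 − 339) = 145180 kJ/h
Energy balance on cold side (adiabatic exchanger): Q = ṁ_c·Cp_c·(T_c,out − T_c,in)
ṁ_c = 145180 / [1.76 × (130 − 65.3)] = 1274.9 kg/h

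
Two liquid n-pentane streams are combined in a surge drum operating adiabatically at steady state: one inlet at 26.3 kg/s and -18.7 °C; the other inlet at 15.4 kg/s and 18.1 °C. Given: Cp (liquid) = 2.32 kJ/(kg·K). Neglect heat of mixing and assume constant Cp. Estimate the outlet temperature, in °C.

T_out = -5.11 °C

No heat crosses the boundary, so H_out = H_in.
Σ ṁᵢCp,ᵢTᵢ = 26.3×2.32×-18.7 + 15.4×2.32×18.1 = -494.32
Σ ṁᵢCp,ᵢ = 26.3×2.32 + 15.4×2.32 = 96.744
T_out = -494.32 / 96.744 = -5.1096 °C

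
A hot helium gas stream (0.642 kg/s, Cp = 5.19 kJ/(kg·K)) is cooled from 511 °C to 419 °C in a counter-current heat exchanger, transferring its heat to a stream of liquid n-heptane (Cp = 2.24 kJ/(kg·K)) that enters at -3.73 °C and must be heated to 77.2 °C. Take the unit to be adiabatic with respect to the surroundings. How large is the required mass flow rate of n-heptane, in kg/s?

Heat released by hot stream: Q = 0.642 × 5.19 × (511 − 419) = 306.54 kJ/s
Energy balance on cold side (adiabatic exchanger): Q = ṁ_c·Cp_c·(T_c,out − T_c,in)
ṁ_c = 306.54 / [2.24 × (77.2 − -3.73)] = 1.691 kg/s

ṁ_c = 1.69 kg/s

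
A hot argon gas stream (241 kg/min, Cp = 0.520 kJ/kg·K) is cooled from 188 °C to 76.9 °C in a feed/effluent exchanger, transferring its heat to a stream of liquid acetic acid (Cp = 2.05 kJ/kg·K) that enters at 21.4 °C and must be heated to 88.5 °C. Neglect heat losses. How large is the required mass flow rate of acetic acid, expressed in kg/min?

ṁ_c = 101 kg/min

Heat released by hot stream: Q = 241 × 0.520 × (188 − 76.9) = 13923 kJ/min
Energy balance on cold side (adiabatic exchanger): Q = ṁ_c·Cp_c·(T_c,out − T_c,in)
ṁ_c = 13923 / [2.05 × (88.5 − 21.4)] = 101.22 kg/min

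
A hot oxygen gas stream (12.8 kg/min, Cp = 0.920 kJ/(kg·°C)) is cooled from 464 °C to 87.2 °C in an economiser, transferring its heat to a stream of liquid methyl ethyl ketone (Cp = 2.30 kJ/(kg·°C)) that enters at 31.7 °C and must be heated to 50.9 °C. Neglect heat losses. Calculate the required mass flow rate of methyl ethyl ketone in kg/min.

ṁ_c = 100 kg/min

Heat released by hot stream: Q = 12.8 × 0.920 × (464 − 87.2) = 4437.2 kJ/min
Energy balance on cold side (adiabatic exchanger): Q = ṁ_c·Cp_c·(T_c,out − T_c,in)
ṁ_c = 4437.2 / [2.30 × (50.9 − 31.7)] = 100.48 kg/min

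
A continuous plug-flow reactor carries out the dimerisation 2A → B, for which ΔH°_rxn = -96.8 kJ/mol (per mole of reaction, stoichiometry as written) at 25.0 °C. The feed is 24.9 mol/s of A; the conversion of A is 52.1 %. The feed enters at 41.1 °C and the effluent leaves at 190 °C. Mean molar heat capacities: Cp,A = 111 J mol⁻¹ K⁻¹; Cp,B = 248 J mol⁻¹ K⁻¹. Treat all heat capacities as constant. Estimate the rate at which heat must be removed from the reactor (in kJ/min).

Extent of reaction ξ = 0.521 × 24.9 / 2 = 6.4864 mol/s
Reaction term: ξ·ΔH°_rxn = 6.4864 × -96.8 = -627.89 kJ/s
Sensible, feed 41.1→25 °C: -44.499 kJ/s
Outlet flows (mol/s): A 11.927, B 6.4864
Sensible, products 25→190 °C: 483.87 kJ/s
Q = ΔH = -188.52 kJ/s = -188.52 kW
Heat removed = 11311 kJ/min

Q_out = 11300 kJ/min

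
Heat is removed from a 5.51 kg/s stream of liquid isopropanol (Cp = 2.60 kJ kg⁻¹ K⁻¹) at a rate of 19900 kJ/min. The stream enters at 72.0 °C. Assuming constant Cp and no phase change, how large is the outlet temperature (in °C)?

Q = 19900 kJ/min = 331.67 kJ/s
ΔT = Q/(ṁ·Cp) = 331.67/(5.51×2.60) = 23.151 K
T_out = 72.0 − 23.151 = 48.849 °C

T_out = 48.8 °C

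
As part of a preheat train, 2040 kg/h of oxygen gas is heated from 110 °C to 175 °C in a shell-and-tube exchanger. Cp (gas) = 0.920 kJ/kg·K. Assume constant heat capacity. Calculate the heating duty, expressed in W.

Q = 33900 W

Q = ṁ·Cp·ΔT = 2040 × 0.920 × (175 − 110) = 121990 kJ/h
Converting: 121990 / 3600 s = 33.887 kW
Heating duty = 33887 W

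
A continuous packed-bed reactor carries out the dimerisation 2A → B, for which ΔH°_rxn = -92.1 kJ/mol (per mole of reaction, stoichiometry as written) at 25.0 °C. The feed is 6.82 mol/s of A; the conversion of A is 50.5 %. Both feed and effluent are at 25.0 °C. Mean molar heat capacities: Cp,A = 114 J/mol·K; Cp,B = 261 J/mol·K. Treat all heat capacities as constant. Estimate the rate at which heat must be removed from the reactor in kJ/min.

Extent of reaction ξ = 0.505 × 6.82 / 2 = 1.7221 mol/s
Reaction term: ξ·ΔH°_rxn = 1.7221 × -92.1 = -158.6 kJ/s
Q = ΔH = -158.6 kJ/s = -158.6 kW
Heat removed = 9516 kJ/min

Q_out = 9520 kJ/min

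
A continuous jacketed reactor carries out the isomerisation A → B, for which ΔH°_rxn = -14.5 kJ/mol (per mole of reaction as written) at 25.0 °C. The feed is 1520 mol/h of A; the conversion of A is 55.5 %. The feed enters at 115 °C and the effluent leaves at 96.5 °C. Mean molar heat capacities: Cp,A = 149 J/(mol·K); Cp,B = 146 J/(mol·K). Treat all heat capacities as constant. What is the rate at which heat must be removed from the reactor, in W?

Extent of reaction ξ = 0.555 × 1520 = 843.6 mol/h
Reaction term: ξ·ΔH°_rxn = 843.6 × -14.5 = -12232 kJ/h
Sensible, feed 115→25 °C: -20383 kJ/h
Outlet flows (mol/h): A 676.4, B 843.6
Sensible, products 25→96.5 °C: 16012 kJ/h
Q = ΔH = -16603 kJ/h = -4.612 kW
Heat removed = 4612 W

Q_out = 4610 W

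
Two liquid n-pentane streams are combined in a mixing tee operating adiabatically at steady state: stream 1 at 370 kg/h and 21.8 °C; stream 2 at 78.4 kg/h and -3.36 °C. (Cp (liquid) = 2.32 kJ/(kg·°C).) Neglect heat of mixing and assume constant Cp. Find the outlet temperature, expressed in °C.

No heat crosses the boundary, so H_out = H_in.
Σ ṁᵢCp,ᵢTᵢ = 370×2.32×21.8 + 78.4×2.32×-3.36 = 18102
Σ ṁᵢCp,ᵢ = 370×2.32 + 78.4×2.32 = 1040.3
T_out = 18102 / 1040.3 = 17.401 °C

T_out = 17.4 °C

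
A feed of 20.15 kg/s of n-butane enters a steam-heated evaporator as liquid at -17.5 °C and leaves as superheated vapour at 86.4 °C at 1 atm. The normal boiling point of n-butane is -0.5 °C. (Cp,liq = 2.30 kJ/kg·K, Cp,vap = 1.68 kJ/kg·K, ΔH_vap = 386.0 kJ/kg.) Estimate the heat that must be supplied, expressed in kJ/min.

Q = 690000 kJ/min

liquid -17.5→-0.5 °C: 39.1 kJ/kg
vaporisation at -0.5 °C: 386 kJ/kg
vapour -0.5→86.4 °C: 145.99 kJ/kg
Δh = 39.1 + 386 + 145.99 = 571.09 kJ/kg
Q = ṁ·Δh = 20.15 kg/s × 571.09 kJ/kg = 11508 kJ/s
|Q| = 11508 kW = 690450 kJ/min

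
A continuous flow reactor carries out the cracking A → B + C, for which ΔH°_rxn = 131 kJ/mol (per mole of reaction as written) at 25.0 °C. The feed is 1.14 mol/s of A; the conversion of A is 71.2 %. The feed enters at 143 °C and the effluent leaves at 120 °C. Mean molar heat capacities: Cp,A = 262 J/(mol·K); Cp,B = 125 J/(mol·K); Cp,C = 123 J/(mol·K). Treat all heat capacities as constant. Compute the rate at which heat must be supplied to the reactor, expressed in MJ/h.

Q_in = 354 MJ/h

Extent of reaction ξ = 0.712 × 1.14 = 0.81168 mol/s
Reaction term: ξ·ΔH°_rxn = 0.81168 × 131 = 106.33 kJ/s
Sensible, feed 143→25 °C: -35.244 kJ/s
Outlet flows (mol/s): A 0.32832, B 0.81168, C 0.81168
Sensible, products 25→120 °C: 27.295 kJ/s
Q = ΔH = 98.381 kJ/s = 98.381 kW
Heat supplied = 354.17 MJ/h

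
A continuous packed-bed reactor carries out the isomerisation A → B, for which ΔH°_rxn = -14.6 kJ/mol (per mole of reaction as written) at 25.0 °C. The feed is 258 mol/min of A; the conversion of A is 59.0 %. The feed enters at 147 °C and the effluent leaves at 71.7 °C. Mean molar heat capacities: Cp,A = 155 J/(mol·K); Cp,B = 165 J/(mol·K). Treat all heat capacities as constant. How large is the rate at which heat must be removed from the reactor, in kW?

Q_out = 86.0 kW

Extent of reaction ξ = 0.590 × 258 = 152.22 mol/min
Reaction term: ξ·ΔH°_rxn = 152.22 × -14.6 = -2222.4 kJ/min
Sensible, feed 147→25 °C: -4878.8 kJ/min
Outlet flows (mol/min): A 105.78, B 152.22
Sensible, products 25→71.7 °C: 1938.6 kJ/min
Q = ΔH = -5162.6 kJ/min = -86.043 kW
Heat removed = 86.043 kW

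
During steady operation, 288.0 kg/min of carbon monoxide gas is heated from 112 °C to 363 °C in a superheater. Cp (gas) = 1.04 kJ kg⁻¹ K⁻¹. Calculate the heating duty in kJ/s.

Q = ṁ·Cp·ΔT = 288.0 × 1.04 × (363 − 112) = 75180 kJ/min
Converting: 75180 / 60 s = 1253 kW

Q = 1250 kJ/s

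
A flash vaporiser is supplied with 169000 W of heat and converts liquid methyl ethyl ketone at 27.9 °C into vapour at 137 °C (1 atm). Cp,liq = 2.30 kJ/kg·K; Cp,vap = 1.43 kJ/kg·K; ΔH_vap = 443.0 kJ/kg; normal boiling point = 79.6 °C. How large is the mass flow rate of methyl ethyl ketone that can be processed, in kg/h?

Δh = 2.30×(79.6−27.9) + 443.0 + 1.43×(137−79.6) = 643.99 kJ/kg
Q = 169000 W = 169 kJ/s = 608400 kJ/h
ṁ = Q/Δh = 608400 / 643.99 = 944.73 kg/h

ṁ = 945 kg/h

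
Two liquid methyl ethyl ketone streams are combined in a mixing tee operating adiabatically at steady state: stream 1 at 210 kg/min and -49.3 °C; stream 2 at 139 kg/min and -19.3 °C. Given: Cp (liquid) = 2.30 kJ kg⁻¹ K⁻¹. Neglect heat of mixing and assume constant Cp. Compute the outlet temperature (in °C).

T_out = -37.4 °C

Energy balance with Q = 0: Σ ṁᵢCp,ᵢ(T_out − Tᵢ) = 0
T_out = Σ ṁᵢCp,ᵢTᵢ / Σ ṁᵢCp,ᵢ
      = -29982 / 802.7 = -37.352 °C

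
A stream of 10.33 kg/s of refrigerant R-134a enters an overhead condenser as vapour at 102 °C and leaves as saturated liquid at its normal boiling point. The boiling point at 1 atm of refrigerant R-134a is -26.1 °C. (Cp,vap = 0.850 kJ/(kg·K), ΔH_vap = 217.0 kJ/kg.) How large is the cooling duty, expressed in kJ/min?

vapour 102→-26.1 °C: -108.88 kJ/kg
condensation at -26.1 °C: -217 kJ/kg
Δh = -108.88 + -217 = -325.88 kJ/kg
Q = ṁ·Δh = 10.33 kg/s × -325.88 kJ/kg = -3366.4 kJ/s
|Q| = 3366.4 kW = 201980 kJ/min

Q_c = 202000 kJ/min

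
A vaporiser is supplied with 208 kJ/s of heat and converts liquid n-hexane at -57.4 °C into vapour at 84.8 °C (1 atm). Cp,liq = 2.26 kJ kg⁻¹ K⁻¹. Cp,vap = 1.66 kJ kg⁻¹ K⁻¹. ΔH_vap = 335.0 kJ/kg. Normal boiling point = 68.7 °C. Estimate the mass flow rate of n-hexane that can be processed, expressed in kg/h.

Δh = 2.26×(68.7−-57.4) + 335.0 + 1.66×(84.8−68.7) = 646.71 kJ/kg
Q = 208 kJ/s = 208 kJ/s = 748800 kJ/h
ṁ = Q/Δh = 748800 / 646.71 = 1157.9 kg/h

ṁ = 1160 kg/h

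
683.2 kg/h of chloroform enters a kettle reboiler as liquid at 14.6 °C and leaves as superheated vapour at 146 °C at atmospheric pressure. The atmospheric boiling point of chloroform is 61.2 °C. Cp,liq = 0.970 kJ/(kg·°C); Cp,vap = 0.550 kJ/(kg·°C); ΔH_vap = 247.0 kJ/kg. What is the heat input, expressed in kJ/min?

Q = 3860 kJ/min

liquid 14.6→61.2 °C: 45.202 kJ/kg
vaporisation at 61.2 °C: 247 kJ/kg
vapour 61.2→146 °C: 46.64 kJ/kg
Δh = 45.202 + 247 + 46.64 = 338.84 kJ/kg
Q = ṁ·Δh = 683.2 kg/h × 338.84 kJ/kg = 231500 kJ/h
|Q| = 64.305 kW = 3858.3 kJ/min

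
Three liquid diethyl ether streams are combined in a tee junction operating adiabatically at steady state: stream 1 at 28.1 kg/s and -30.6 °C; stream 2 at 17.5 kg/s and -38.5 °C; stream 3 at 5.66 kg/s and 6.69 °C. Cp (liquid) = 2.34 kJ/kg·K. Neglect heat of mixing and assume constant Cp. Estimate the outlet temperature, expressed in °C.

T_out = -29.2 °C

Adiabatic, steady state ⇒ Σ ṁᵢCp,ᵢ(T_out − Tᵢ) = 0
T_out = Σ ṁᵢCp,ᵢTᵢ / Σ ṁᵢCp,ᵢ
      = -3500 / 119.95 = -29.18 °C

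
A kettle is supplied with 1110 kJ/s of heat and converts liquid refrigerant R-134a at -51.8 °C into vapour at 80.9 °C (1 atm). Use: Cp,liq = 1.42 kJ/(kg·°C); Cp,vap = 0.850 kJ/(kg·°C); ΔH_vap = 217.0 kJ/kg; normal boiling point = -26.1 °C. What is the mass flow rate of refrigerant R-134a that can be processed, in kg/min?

ṁ = 193 kg/min

Δh = 1.42×(-26.1−-51.8) + 217.0 + 0.850×(80.9−-26.1) = 344.44 kJ/kg
Q = 1110 kJ/s = 1110 kJ/s = 66600 kJ/min
ṁ = Q/Δh = 66600 / 344.44 = 193.36 kg/min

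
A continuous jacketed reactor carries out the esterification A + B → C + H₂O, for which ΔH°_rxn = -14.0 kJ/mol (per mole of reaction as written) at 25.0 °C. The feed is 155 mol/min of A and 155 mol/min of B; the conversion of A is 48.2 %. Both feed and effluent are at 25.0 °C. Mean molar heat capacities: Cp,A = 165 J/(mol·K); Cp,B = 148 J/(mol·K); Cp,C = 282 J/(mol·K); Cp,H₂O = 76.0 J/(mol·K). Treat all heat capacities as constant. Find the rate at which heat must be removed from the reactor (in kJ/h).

Q_out = 62800 kJ/h

Extent of reaction ξ = 0.482 × 155 = 74.71 mol/min
Reaction term: ξ·ΔH°_rxn = 74.71 × -14.0 = -1045.9 kJ/min
Q = ΔH = -1045.9 kJ/min = -17.432 kW
Heat removed = 62756 kJ/h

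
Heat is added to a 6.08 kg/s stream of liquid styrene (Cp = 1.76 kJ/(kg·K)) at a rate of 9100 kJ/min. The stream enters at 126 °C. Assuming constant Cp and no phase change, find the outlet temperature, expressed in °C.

Q = 9100 kJ/min = 151.67 kJ/s
ΔT = Q/(ṁ·Cp) = 151.67/(6.08×1.76) = 14.173 K
T_out = 126 + 14.173 = 140.17 °C

T_out = 140 °C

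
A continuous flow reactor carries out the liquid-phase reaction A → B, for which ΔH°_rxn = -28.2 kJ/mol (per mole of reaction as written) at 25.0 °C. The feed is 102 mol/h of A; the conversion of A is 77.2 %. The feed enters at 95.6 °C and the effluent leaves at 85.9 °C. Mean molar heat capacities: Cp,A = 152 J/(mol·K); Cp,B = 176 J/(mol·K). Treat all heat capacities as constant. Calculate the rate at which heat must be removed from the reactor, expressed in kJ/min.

Q_out = 37.6 kJ/min

Extent of reaction ξ = 0.772 × 102 = 78.744 mol/h
Reaction term: ξ·ΔH°_rxn = 78.744 × -28.2 = -2220.6 kJ/h
Sensible, feed 95.6→25 °C: -1094.6 kJ/h
Outlet flows (mol/h): A 23.256, B 78.744
Sensible, products 25→85.9 °C: 1059.3 kJ/h
Q = ΔH = -2255.9 kJ/h = -0.62663 kW
Heat removed = 37.598 kJ/min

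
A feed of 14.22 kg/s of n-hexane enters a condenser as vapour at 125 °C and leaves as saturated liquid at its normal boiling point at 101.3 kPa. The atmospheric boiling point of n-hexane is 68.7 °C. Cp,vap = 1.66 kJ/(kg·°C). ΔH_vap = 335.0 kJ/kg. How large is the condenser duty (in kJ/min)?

Q_c = 366000 kJ/min

vapour 125→68.7 °C: -93.458 kJ/kg
condensation at 68.7 °C: -335 kJ/kg
Δh = -93.458 + -335 = -428.46 kJ/kg
Q = ṁ·Δh = 14.22 kg/s × -428.46 kJ/kg = -6092.7 kJ/s
|Q| = 6092.7 kW = 365560 kJ/min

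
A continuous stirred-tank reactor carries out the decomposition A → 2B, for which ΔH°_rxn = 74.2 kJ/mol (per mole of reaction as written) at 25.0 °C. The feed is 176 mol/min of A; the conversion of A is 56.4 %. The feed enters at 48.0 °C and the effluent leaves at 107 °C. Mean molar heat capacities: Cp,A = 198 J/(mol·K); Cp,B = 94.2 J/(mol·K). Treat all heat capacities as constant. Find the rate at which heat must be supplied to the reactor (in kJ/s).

Extent of reaction ξ = 0.564 × 176 = 99.264 mol/min
Reaction term: ξ·ΔH°_rxn = 99.264 × 74.2 = 7365.4 kJ/min
Sensible, feed 48.0→25 °C: -801.5 kJ/min
Outlet flows (mol/min): A 76.736, B 198.53
Sensible, products 25→107 °C: 2779.4 kJ/min
Q = ΔH = 9343.3 kJ/min = 155.72 kW
Heat supplied = 155.72 kJ/s

Q_in = 156 kJ/s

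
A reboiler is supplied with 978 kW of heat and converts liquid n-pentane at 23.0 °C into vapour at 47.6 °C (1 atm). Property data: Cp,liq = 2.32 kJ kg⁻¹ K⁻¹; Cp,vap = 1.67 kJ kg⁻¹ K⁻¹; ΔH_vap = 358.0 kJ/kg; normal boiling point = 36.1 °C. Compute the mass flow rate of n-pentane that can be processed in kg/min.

Δh = 2.32×(36.1−23.0) + 358.0 + 1.67×(47.6−36.1) = 407.6 kJ/kg
Q = 978 kW = 978 kJ/s = 58680 kJ/min
ṁ = Q/Δh = 58680 / 407.6 = 143.97 kg/min

ṁ = 144 kg/min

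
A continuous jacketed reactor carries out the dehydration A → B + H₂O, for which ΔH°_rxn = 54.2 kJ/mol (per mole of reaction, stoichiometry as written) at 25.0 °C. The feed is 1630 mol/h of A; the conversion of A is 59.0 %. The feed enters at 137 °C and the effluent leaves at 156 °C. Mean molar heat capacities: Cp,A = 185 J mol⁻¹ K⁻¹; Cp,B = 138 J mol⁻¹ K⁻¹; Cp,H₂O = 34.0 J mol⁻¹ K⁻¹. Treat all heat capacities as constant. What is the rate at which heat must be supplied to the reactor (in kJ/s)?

Q_in = 15.6 kJ/s

Extent of reaction ξ = 0.590 × 1630 = 961.7 mol/h
Reaction term: ξ·ΔH°_rxn = 961.7 × 54.2 = 52124 kJ/h
Sensible, feed 137→25 °C: -33774 kJ/h
Outlet flows (mol/h): A 668.3, B 961.7, H₂O 961.7
Sensible, products 25→156 °C: 37865 kJ/h
Q = ΔH = 56216 kJ/h = 15.616 kW
Heat supplied = 15.616 kJ/s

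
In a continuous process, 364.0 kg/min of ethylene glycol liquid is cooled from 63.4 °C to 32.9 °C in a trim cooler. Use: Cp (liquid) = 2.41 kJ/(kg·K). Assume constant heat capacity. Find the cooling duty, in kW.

Q = ṁ·Cp·ΔT = 364.0 × 2.41 × (32.9 − 63.4) = -26756 kJ/min
Converting: 26756 / 60 s = 445.93 kW

Q_c = 446 kW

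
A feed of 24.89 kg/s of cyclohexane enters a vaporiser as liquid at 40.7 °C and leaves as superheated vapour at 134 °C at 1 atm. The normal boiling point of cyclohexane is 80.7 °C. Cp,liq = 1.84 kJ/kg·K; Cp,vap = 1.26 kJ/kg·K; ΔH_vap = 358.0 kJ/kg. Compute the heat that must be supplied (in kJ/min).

liquid 40.7→80.7 °C: 73.6 kJ/kg
vaporisation at 80.7 °C: 358 kJ/kg
vapour 80.7→134 °C: 67.158 kJ/kg
Δh = 73.6 + 358 + 67.158 = 498.76 kJ/kg
Q = ṁ·Δh = 24.89 kg/s × 498.76 kJ/kg = 12414 kJ/s
|Q| = 12414 kW = 744850 kJ/min

Q = 745000 kJ/min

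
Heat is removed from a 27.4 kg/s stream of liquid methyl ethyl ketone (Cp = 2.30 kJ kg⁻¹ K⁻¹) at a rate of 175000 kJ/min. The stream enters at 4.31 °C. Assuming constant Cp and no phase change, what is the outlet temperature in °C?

T_out = -42.0 °C

Q = 175000 kJ/min = 2916.7 kJ/s
ΔT = Q/(ṁ·Cp) = 2916.7/(27.4×2.30) = 46.282 K
T_out = 4.31 − 46.282 = -41.972 °C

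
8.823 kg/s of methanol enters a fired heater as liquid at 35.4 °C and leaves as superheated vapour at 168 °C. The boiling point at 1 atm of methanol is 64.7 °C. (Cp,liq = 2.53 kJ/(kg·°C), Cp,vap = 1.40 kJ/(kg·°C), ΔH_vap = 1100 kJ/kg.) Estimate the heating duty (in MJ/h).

Q = 41900 MJ/h

liquid 35.4→64.7 °C: 74.129 kJ/kg
vaporisation at 64.7 °C: 1100 kJ/kg
vapour 64.7→168 °C: 144.62 kJ/kg
Δh = 74.129 + 1100 + 144.62 = 1318.7 kJ/kg
Q = ṁ·Δh = 8.823 kg/s × 1318.7 kJ/kg = 11635 kJ/s
|Q| = 11635 kW = 41887 MJ/h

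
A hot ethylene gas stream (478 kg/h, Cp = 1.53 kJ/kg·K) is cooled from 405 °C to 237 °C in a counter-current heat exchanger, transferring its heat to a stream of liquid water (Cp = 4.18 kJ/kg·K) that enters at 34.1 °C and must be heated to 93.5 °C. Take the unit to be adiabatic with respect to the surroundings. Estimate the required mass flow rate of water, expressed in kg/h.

Heat released by hot stream: Q = 478 × 1.53 × (405 − 237) = 122870 kJ/h
Energy balance on cold side (adiabatic exchanger): Q = ṁ_c·Cp_c·(T_c,out − T_c,in)
ṁ_c = 122870 / [4.18 × (93.5 − 34.1)] = 494.84 kg/h

ṁ_c = 495 kg/h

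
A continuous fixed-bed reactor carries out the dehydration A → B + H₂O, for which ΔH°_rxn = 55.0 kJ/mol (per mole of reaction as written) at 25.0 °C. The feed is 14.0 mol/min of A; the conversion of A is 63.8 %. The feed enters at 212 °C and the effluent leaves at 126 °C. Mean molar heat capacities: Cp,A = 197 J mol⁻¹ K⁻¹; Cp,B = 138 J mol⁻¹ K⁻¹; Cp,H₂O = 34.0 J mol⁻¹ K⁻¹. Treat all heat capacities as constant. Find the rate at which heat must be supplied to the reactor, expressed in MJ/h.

Extent of reaction ξ = 0.638 × 14.0 = 8.932 mol/min
Reaction term: ξ·ΔH°_rxn = 8.932 × 55.0 = 491.26 kJ/min
Sensible, feed 212→25 °C: -515.75 kJ/min
Outlet flows (mol/min): A 5.068, B 8.932, H₂O 8.932
Sensible, products 25→126 °C: 256 kJ/min
Q = ΔH = 231.52 kJ/min = 3.8586 kW
Heat supplied = 13.891 MJ/h

Q_in = 13.9 MJ/h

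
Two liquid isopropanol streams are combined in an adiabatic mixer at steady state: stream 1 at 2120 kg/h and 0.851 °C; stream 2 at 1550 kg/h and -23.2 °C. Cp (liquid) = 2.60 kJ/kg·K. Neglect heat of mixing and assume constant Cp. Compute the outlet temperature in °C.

Adiabatic, steady state ⇒ Σ ṁᵢCp,ᵢ(T_out − Tᵢ) = 0
Σ ṁᵢCp,ᵢTᵢ = 2120×2.60×0.851 + 1550×2.60×-23.2 = -88805
Σ ṁᵢCp,ᵢ = 2120×2.60 + 1550×2.60 = 9542
T_out = -88805 / 9542 = -9.3068 °C

T_out = -9.31 °C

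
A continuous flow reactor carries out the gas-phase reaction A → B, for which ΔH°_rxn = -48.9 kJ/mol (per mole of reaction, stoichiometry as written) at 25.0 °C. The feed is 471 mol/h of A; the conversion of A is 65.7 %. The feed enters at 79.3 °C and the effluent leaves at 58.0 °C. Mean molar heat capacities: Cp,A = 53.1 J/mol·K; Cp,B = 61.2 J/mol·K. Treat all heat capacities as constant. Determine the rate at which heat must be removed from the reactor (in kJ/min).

Q_out = 260 kJ/min

Extent of reaction ξ = 0.657 × 471 = 309.45 mol/h
Reaction term: ξ·ΔH°_rxn = 309.45 × -48.9 = -15132 kJ/h
Sensible, feed 79.3→25 °C: -1358 kJ/h
Outlet flows (mol/h): A 161.55, B 309.45
Sensible, products 25→58.0 °C: 908.05 kJ/h
Q = ΔH = -15582 kJ/h = -4.3283 kW
Heat removed = 259.7 kJ/min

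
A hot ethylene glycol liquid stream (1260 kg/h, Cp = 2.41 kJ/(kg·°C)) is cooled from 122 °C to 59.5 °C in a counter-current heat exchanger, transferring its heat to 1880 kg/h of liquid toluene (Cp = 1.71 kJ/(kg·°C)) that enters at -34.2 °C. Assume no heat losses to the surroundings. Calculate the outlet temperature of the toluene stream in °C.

Heat released by hot stream: Q = 1260 × 2.41 × (122 − 59.5) = 189790 kJ/h
Energy balance on cold side (adiabatic exchanger): Q = ṁ_c·Cp_c·(T_c,out − T_c,in)
T_c,out = -34.2 + 189790/(1880 × 1.71) = 24.836 °C

T_c,out = 24.8 °C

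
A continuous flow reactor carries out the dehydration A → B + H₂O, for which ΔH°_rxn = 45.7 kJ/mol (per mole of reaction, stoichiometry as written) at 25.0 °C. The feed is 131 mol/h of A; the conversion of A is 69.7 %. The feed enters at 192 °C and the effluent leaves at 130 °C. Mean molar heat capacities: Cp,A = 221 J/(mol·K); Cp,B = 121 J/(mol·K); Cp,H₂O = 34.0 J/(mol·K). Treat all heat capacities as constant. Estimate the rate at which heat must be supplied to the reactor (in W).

Extent of reaction ξ = 0.697 × 131 = 91.307 mol/h
Reaction term: ξ·ΔH°_rxn = 91.307 × 45.7 = 4172.7 kJ/h
Sensible, feed 192→25 °C: -4834.8 kJ/h
Outlet flows (mol/h): A 39.693, B 91.307, H₂O 91.307
Sensible, products 25→130 °C: 2407.1 kJ/h
Q = ΔH = 1745 kJ/h = 0.48473 kW
Heat supplied = 484.73 W

Q_in = 485 W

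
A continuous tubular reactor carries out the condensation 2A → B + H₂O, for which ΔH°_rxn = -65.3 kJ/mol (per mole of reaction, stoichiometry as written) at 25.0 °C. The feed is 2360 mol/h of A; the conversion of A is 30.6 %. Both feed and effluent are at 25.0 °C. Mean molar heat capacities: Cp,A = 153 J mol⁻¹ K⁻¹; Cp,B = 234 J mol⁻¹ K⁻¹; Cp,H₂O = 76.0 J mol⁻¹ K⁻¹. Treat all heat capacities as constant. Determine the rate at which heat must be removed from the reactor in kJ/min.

Q_out = 393 kJ/min

Extent of reaction ξ = 0.306 × 2360 / 2 = 361.08 mol/h
Reaction term: ξ·ΔH°_rxn = 361.08 × -65.3 = -23579 kJ/h
Q = ΔH = -23579 kJ/h = -6.5496 kW
Heat removed = 392.98 kJ/min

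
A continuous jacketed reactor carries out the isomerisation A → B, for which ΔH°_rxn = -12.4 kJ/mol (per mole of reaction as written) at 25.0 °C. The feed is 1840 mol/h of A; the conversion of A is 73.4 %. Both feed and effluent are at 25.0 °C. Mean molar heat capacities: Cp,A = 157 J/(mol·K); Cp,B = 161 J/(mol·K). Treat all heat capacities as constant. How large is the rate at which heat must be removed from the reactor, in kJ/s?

Extent of reaction ξ = 0.734 × 1840 = 1350.6 mol/h
Reaction term: ξ·ΔH°_rxn = 1350.6 × -12.4 = -16747 kJ/h
Q = ΔH = -16747 kJ/h = -4.6519 kW
Heat removed = 4.6519 kJ/s

Q_out = 4.65 kJ/s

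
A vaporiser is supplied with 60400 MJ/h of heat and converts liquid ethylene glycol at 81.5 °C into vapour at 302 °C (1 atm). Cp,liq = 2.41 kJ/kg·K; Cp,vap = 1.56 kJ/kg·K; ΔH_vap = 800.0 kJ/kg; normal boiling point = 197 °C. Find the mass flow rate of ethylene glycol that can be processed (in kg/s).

Δh = 2.41×(197−81.5) + 800.0 + 1.56×(302−197) = 1242.2 kJ/kg
Q = 60400 MJ/h = 16778 kJ/s = 16778 kJ/s
ṁ = Q/Δh = 16778 / 1242.2 = 13.507 kg/s

ṁ = 13.5 kg/s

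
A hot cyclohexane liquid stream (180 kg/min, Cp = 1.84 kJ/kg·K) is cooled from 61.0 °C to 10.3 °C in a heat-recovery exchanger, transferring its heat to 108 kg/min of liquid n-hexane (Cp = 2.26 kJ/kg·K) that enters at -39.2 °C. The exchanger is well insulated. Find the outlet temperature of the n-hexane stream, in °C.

Heat released by hot stream: Q = 180 × 1.84 × (61.0 − 10.3) = 16792 kJ/min
Energy balance on cold side (adiabatic exchanger): Q = ṁ_c·Cp_c·(T_c,out − T_c,in)
T_c,out = -39.2 + 16792/(108 × 2.26) = 29.596 °C

T_c,out = 29.6 °C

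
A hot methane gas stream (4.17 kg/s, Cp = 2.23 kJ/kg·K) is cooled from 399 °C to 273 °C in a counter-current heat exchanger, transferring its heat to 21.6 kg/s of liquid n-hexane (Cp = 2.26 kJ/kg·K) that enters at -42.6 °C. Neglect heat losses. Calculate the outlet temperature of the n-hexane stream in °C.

Heat released by hot stream: Q = 4.17 × 2.23 × (399 − 273) = 1171.7 kJ/s
Energy balance on cold side (adiabatic exchanger): Q = ṁ_c·Cp_c·(T_c,out − T_c,in)
T_c,out = -42.6 + 1171.7/(21.6 × 2.26) = -18.598 °C

T_c,out = -18.6 °C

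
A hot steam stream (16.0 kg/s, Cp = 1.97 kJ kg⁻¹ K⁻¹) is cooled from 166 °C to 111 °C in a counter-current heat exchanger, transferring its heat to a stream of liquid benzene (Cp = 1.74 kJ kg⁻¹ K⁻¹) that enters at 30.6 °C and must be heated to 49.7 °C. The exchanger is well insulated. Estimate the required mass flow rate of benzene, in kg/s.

Heat released by hot stream: Q = 16.0 × 1.97 × (166 − 111) = 1733.6 kJ/s
Energy balance on cold side (adiabatic exchanger): Q = ṁ_c·Cp_c·(T_c,out − T_c,in)
ṁ_c = 1733.6 / [1.74 × (49.7 − 30.6)] = 52.163 kg/s

ṁ_c = 52.2 kg/s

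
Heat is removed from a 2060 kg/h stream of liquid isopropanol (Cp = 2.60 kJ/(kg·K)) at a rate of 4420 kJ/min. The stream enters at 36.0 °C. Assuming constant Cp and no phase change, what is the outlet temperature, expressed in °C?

Q = 4420 kJ/min = 265200 kJ/h
ΔT = Q/(ṁ·Cp) = 265200/(2060×2.60) = 49.515 K
T_out = 36.0 − 49.515 = -13.515 °C

T_out = -13.5 °C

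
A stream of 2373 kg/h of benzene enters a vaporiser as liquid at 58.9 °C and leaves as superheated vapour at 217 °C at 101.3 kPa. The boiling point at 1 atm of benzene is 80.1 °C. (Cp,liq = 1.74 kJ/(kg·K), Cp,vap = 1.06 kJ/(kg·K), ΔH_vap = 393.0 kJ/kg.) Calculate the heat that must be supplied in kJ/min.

liquid 58.9→80.1 °C: 36.888 kJ/kg
vaporisation at 80.1 °C: 393 kJ/kg
vapour 80.1→217 °C: 145.11 kJ/kg
Δh = 36.888 + 393 + 145.11 = 575 kJ/kg
Q = ṁ·Δh = 2373 kg/h × 575 kJ/kg = 1.3645e+06 kJ/h
|Q| = 379.02 kW = 22741 kJ/min

Q = 22700 kJ/min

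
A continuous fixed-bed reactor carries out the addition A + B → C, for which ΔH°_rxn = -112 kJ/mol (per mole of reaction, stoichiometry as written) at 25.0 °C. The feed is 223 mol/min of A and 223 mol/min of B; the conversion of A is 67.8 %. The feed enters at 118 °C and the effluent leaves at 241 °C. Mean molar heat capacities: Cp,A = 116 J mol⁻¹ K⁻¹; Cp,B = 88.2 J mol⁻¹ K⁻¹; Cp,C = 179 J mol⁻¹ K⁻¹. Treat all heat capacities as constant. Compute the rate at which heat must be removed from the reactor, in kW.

Extent of reaction ξ = 0.678 × 223 = 151.19 mol/min
Reaction term: ξ·ΔH°_rxn = 151.19 × -112 = -16934 kJ/min
Sensible, feed 118→25 °C: -4234.9 kJ/min
Outlet flows (mol/min): A 71.806, B 71.806, C 151.19
Sensible, products 25→241 °C: 9012.9 kJ/min
Q = ΔH = -12156 kJ/min = -202.6 kW
Heat removed = 202.6 kW

Q_out = 203 kW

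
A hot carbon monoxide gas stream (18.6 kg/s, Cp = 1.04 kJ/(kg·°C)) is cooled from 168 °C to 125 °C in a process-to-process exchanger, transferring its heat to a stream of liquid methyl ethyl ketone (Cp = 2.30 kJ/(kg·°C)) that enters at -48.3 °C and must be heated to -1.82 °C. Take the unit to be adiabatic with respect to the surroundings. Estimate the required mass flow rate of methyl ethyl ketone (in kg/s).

Heat released by hot stream: Q = 18.6 × 1.04 × (168 − 125) = 831.79 kJ/s
Energy balance on cold side (adiabatic exchanger): Q = ṁ_c·Cp_c·(T_c,out − T_c,in)
ṁ_c = 831.79 / [2.30 × (-1.82 − -48.3)] = 7.7807 kg/s

ṁ_c = 7.78 kg/s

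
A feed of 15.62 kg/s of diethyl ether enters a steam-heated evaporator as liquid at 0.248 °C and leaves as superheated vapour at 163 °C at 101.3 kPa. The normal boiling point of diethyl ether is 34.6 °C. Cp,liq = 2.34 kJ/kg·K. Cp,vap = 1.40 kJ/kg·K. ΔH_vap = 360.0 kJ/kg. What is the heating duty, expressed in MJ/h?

liquid 0.248→34.6 °C: 80.384 kJ/kg
vaporisation at 34.6 °C: 360 kJ/kg
vapour 34.6→163 °C: 179.76 kJ/kg
Δh = 80.384 + 360 + 179.76 = 620.14 kJ/kg
Q = ṁ·Δh = 15.62 kg/s × 620.14 kJ/kg = 9686.6 kJ/s
|Q| = 9686.6 kW = 34872 MJ/h

Q = 34900 MJ/h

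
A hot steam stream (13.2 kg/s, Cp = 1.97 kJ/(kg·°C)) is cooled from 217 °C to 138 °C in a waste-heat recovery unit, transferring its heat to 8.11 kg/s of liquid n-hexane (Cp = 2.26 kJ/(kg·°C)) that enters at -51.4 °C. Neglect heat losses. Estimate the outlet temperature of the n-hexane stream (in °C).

T_c,out = 60.7 °C

Heat released by hot stream: Q = 13.2 × 1.97 × (217 − 138) = 2054.3 kJ/s
Energy balance on cold side (adiabatic exchanger): Q = ṁ_c·Cp_c·(T_c,out − T_c,in)
T_c,out = -51.4 + 2054.3/(8.11 × 2.26) = 60.683 °C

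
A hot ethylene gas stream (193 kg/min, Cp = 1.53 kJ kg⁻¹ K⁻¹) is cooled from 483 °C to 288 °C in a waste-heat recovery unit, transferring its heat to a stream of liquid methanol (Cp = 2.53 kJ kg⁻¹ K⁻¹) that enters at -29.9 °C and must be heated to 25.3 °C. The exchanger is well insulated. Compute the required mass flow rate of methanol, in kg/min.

Heat released by hot stream: Q = 193 × 1.53 × (483 − 288) = 57582 kJ/min
Energy balance on cold side (adiabatic exchanger): Q = ṁ_c·Cp_c·(T_c,out − T_c,in)
ṁ_c = 57582 / [2.53 × (25.3 − -29.9)] = 412.31 kg/min

ṁ_c = 412 kg/min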